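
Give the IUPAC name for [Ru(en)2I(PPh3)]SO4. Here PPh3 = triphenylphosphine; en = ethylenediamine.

The 1 sulfate counter-ion carries a total charge of -2, so each complex ion is 2+.
Ligand charges: 1×iodo (-1 each), 1×triphenylphosphine (neutral), 2×ethylenediamine (neutral); total -1. So Ru + (-1) = 2+, giving Ru = +3.
Ligands are named alphabetically: ethylenediamine before iodo before triphenylphosphine.

bis(ethylenediamine)iodo(triphenylphosphine)ruthenium(III) sulfate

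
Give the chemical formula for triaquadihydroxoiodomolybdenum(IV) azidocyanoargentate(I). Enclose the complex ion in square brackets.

[Mo(H2O)3I(OH)2][Ag(CN)(N3)]

Cation [Mo…]: ligand charges -3, Mo(IV) ⇒ ion charge 1+.
Anion [Ag…]: ligand charges -2, Ag(I) ⇒ ion charge 1−.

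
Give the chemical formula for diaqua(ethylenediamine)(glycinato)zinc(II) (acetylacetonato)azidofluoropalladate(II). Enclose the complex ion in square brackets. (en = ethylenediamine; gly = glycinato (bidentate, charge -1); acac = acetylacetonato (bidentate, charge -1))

Cation [Zn…]: ligand charges -1, Zn(II) ⇒ ion charge 1+.
Anion [Pd…]: ligand charges -3, Pd(II) ⇒ ion charge 1−.
One 1+ cation balances one 1− anion.

[Zn(en)(gly)(H2O)2][Pd(acac)F(N3)]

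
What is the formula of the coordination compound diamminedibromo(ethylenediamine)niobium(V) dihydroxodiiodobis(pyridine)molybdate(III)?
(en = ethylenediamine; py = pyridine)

[NbBr2(en)(NH3)2][MoI2(OH)2(py)2]3

Cation [Nb…]: ligand charges -2, Nb(V) ⇒ ion charge 3+.
Anion [Mo…]: ligand charges -4, Mo(III) ⇒ ion charge 1−.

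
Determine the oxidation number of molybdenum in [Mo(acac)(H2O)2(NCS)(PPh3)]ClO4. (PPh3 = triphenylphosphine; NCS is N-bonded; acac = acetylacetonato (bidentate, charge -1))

+3

1 perchlorate outside the brackets (-1 each) → the complex ion is 1+.
Ligand charges: 1×PPh3 neutral; 1×NCS = -1; 1×acac = -1; 2×H2O neutral; sum -2.
Mo + (-2) = 1+ ⇒ Mo is +3.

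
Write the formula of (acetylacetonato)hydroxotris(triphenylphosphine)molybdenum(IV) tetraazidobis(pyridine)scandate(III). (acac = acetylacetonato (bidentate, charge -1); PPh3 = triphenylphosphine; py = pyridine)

[Mo(acac)(OH)(PPh3)3][Sc(N3)4(py)2]2

Cation [Mo…]: ligand charges -2, Mo(IV) ⇒ ion charge 2+.
Anion [Sc…]: ligand charges -4, Sc(III) ⇒ ion charge 1−.
One 2+ cation requires 2 of the 1− anion.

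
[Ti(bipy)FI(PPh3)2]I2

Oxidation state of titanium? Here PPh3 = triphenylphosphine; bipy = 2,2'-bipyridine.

+4

2 iodide outside the brackets (-1 each) → the complex ion is 2+.
Ligand charges: 2×PPh3 neutral; 1×bipy neutral; 1×F = -1; 1×I = -1; sum -2.
Ti + (-2) = 2+ ⇒ Ti is +4.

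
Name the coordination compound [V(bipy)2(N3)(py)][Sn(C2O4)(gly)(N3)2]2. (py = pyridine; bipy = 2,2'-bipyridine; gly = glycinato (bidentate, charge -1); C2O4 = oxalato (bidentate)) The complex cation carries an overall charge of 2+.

azidobis(2,2'-bipyridine)(pyridine)vanadium(III) diazido(glycinato)oxalatostannate(IV)

The complex cation is given as 2+; its ligand charges sum to -1, so V = +3.
With 2 anions per cation, each anion must be 2/2 = 1−.
Anion: ligand charges sum to -5; for the ion to be 1−, Sn = +4.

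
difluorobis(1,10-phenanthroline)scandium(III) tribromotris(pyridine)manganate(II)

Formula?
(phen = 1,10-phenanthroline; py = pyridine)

[ScF2(phen)2][MnBr3(py)3]

Cation [Sc…]: ligand charges -2, Sc(III) ⇒ ion charge 1+.
Anion [Mn…]: ligand charges -3, Mn(II) ⇒ ion charge 1−.
One 1+ cation balances one 1− anion.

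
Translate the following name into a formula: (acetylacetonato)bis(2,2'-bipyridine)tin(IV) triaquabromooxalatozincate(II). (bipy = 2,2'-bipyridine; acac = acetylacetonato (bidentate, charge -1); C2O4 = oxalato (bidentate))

Cation [Sn…]: ligand charges -1, Sn(IV) ⇒ ion charge 3+.
Anion [Zn…]: ligand charges -3, Zn(II) ⇒ ion charge 1−.

[Sn(acac)(bipy)2][ZnBr(C2O4)(H2O)3]3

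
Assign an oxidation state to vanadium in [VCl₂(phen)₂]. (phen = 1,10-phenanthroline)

+2

No counter-ion: the bracketed complex is neutral.
Ligand charges: 2×phen neutral; 2×Cl = -2; sum -2.
V + (-2) = 0 ⇒ V is +2.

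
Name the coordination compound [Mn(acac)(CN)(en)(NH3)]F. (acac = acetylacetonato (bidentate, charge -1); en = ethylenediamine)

The 1 fluoride counter-ion carries a total charge of -1, so each complex ion is 1+.
Ligand charges: 1×acetylacetonato (-1 each), 1×cyano (-1 each), 1×ethylenediamine (neutral), 1×ammine (neutral); total -2. So Mn + (-2) = 1+, giving Mn = +3.
Ligands are named alphabetically: acetylacetonato before ammine before cyano before ethylenediamine.

(acetylacetonato)amminecyano(ethylenediamine)manganese(III) fluoride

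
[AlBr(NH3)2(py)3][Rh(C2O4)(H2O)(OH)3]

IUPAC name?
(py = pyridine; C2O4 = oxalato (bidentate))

diamminebromotris(pyridine)aluminium(III) aquatrihydroxooxalatorhodate(III)

Both ions are complex: the cation is named first with the plain metal name, the anion second with the -ate form; each ion's ligands are alphabetised independently.
Aluminium is always +3 in its complexes; the cation's ligand charges sum to -1, so the complex cation is 2+.
A 1:1 salt means the anion carries the equal and opposite charge, 2−.
Anion: ligand charges sum to -5; for the ion to be 2−, Rh = +3.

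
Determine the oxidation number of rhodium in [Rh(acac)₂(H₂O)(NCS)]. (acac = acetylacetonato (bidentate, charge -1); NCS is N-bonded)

+3

No counter-ion: the bracketed complex is neutral.
Ligand charges: 2×acac = -2; 1×NCS = -1; 1×H2O neutral; sum -3.
Rh + (-3) = 0 ⇒ Rh is +3.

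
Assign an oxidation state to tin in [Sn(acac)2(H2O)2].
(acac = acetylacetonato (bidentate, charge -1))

No counter-ion: the bracketed complex is neutral.
Ligand charges: 2×acac = -2; 2×H2O neutral; sum -2.
Sn + (-2) = 0 ⇒ Sn is +2.

+2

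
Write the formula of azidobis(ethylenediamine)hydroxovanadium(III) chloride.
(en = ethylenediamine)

[V(en)2(N3)(OH)]Cl

Ligands: 1 azido (N3, -1), 2 ethylenediamine (en, neutral), 1 hydroxo (OH, -1). Ligand charge sum = -2.
With V in oxidation state +3, the complex ion is [V...]^1+.
Charge balance with chloride (-1) requires 1 complex ion per 1 chloride.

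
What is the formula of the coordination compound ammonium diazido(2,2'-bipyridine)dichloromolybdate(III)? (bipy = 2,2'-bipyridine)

NH4[Mo(bipy)Cl2(N3)2]

Ligands: 2 azido (N3, -1), 1 2,2'-bipyridine (bipy, neutral), 2 chloro (Cl, -1). Ligand charge sum = -4.
Charge balance with ammonium (+1) requires 1 complex ion per 1 ammonium.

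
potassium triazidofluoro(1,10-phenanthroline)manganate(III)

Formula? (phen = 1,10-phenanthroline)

K[MnF(N3)3(phen)]

Ligands: 3 azido (N3, -1), 1 fluoro (F, -1), 1 1,10-phenanthroline (phen, neutral). Ligand charge sum = -4.
With Mn in oxidation state +3, the complex ion is [Mn...]^1−.
Charge balance with potassium (+1) requires 1 complex ion per 1 potassium.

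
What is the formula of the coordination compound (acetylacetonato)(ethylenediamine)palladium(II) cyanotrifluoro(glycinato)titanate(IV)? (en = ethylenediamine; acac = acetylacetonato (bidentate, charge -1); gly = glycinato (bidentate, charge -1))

Cation [Pd…]: ligand charges -1, Pd(II) ⇒ ion charge 1+.
Anion [Ti…]: ligand charges -5, Ti(IV) ⇒ ion charge 1−.
One 1+ cation balances one 1− anion.

[Pd(acac)(en)][Ti(CN)F3(gly)]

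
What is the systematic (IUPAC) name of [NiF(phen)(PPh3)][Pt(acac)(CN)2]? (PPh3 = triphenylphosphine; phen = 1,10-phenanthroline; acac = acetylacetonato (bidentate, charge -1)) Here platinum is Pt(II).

fluoro(1,10-phenanthroline)(triphenylphosphine)nickel(II) (acetylacetonato)dicyanoplatinate(II)

Pt is given as +2; the anion's ligand charges sum to -3, so the complex anion is 1−.
A 1:1 salt means the cation carries the equal and opposite charge, 1+.
Cation: ligand charges sum to -1; for the ion to be 1+, Ni = +2.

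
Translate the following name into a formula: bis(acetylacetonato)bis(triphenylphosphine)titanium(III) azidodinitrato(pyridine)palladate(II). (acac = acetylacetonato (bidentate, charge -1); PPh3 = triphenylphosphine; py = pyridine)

Cation [Ti…]: ligand charges -2, Ti(III) ⇒ ion charge 1+.
Anion [Pd…]: ligand charges -3, Pd(II) ⇒ ion charge 1−.
One 1+ cation balances one 1− anion.

[Ti(acac)2(PPh3)2][Pd(N3)(NO3)2(py)]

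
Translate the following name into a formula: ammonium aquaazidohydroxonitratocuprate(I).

Ligands: 1 azido (N3, -1), 1 hydroxo (OH, -1), 1 aqua (H2O, neutral), 1 nitrato (NO3, -1). Ligand charge sum = -3.
With Cu in oxidation state +1, the complex ion is [Cu...]^2−.
Charge balance with ammonium (+1) requires 1 complex ion per 2 ammonium.

(NH4)2[Cu(H2O)(N3)(NO3)(OH)]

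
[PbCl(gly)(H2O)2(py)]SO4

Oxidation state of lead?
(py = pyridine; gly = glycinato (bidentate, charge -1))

1 sulfate outside the brackets (-2 each) → the complex ion is 2+.
Ligand charges: 2×H2O neutral; 1×py neutral; 1×Cl = -1; 1×gly = -1; sum -2.
Pb + (-2) = 2+ ⇒ Pb is +4.

+4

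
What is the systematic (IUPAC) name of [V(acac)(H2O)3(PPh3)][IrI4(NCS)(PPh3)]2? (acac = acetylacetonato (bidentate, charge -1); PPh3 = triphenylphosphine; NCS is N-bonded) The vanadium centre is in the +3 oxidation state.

(acetylacetonato)triaqua(triphenylphosphine)vanadium(III) tetraiodoisothiocyanato(triphenylphosphine)iridate(IV)

V is given as +3; the cation's ligand charges sum to -1, so the complex cation is 2+.
With 2 anions per cation, each anion must be 2/2 = 1−.
Anion: ligand charges sum to -5; for the ion to be 1−, Ir = +4.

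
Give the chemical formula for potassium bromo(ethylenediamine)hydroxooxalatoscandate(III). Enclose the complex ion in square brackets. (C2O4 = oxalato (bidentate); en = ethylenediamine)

K[ScBr(C2O4)(en)(OH)]

Ligands: 1 oxalato (C2O4, -2), 1 bromo (Br, -1), 1 hydroxo (OH, -1), 1 ethylenediamine (en, neutral). Ligand charge sum = -4.
With Sc in oxidation state +3, the complex ion is [Sc...]^1−.
Charge balance with potassium (+1) requires 1 complex ion per 1 potassium.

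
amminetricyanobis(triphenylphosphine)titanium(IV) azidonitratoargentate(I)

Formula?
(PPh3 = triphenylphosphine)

[Ti(CN)3(NH3)(PPh3)2][Ag(N3)(NO3)]

Cation [Ti…]: ligand charges -3, Ti(IV) ⇒ ion charge 1+.
Anion [Ag…]: ligand charges -2, Ag(I) ⇒ ion charge 1−.
One 1+ cation balances one 1− anion.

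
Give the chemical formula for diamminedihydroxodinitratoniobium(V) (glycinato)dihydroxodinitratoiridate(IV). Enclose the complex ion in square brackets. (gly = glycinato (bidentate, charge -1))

Cation [Nb…]: ligand charges -4, Nb(V) ⇒ ion charge 1+.
Anion [Ir…]: ligand charges -5, Ir(IV) ⇒ ion charge 1−.

[Nb(NH3)2(NO3)2(OH)2][Ir(gly)(NO3)2(OH)2]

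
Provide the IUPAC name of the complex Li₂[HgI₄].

lithium tetraiodomercurate(II)

The 2 lithium counter-ions carry a total charge of +2, so each complex ion is 2−.
Ligand charges: 4×iodo (-1 each); total -4. So Hg + (-4) = 2−, giving Hg = +2.
The complex ion is anionic, so mercury takes the -ate form mercurate(II).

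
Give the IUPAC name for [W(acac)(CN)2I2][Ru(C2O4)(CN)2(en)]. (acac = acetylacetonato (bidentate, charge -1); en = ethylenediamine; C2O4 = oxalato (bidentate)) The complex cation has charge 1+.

Both ions are complex: the cation is named first with the plain metal name, the anion second with the -ate form; each ion's ligands are alphabetised independently.
The complex cation is given as 1+; its ligand charges sum to -5, so W = +6.
A 1:1 salt means the anion carries the equal and opposite charge, 1−.
Anion: ligand charges sum to -4; for the ion to be 1−, Ru = +3.

(acetylacetonato)dicyanodiiodotungsten(VI) dicyano(ethylenediamine)oxalatoruthenate(III)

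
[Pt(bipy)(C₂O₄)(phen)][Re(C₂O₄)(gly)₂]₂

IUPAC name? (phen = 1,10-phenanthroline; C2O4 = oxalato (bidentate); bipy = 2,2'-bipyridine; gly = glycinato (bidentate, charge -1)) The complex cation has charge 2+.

(2,2'-bipyridine)oxalato(1,10-phenanthroline)platinum(IV) bis(glycinato)oxalatorhenate(III)

Both ions are complex: the cation is named first with the plain metal name, the anion second with the -ate form; each ion's ligands are alphabetised independently.
The complex cation is given as 2+; its ligand charges sum to -2, so Pt = +4.
With 2 anions per cation, each anion must be 2/2 = 1−.
Anion: ligand charges sum to -4; for the ion to be 1−, Re = +3.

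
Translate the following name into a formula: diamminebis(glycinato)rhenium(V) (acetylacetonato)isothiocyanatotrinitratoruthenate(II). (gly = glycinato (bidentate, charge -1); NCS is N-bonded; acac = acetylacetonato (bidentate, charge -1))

[Re(gly)2(NH3)2][Ru(acac)(NCS)(NO3)3]

Cation [Re…]: ligand charges -2, Re(V) ⇒ ion charge 3+.
Anion [Ru…]: ligand charges -5, Ru(II) ⇒ ion charge 3−.
One 3+ cation balances one 3− anion.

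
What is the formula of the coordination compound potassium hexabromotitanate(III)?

K3[TiBr6]

Ligands: 6 bromo (Br, -1). Ligand charge sum = -6.
Charge balance with potassium (+1) requires 1 complex ion per 3 potassium.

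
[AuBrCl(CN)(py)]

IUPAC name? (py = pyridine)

There is no counter-ion, so the complex is neutral overall.
Ligand charges: 1×chloro (-1 each), 1×bromo (-1 each), 1×cyano (-1 each), 1×pyridine (neutral); total -3. So Au + (-3) = 0, giving Au = +3.
Ligands are named alphabetically: bromo before chloro before cyano before pyridine.

bromochlorocyano(pyridine)gold(III)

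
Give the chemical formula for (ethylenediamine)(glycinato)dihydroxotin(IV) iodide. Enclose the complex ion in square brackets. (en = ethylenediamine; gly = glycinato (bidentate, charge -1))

Ligands: 1 ethylenediamine (en, neutral), 1 glycinato (gly, -1), 2 hydroxo (OH, -1). Ligand charge sum = -3.
With Sn in oxidation state +4, the complex ion is [Sn...]^1+.
Charge balance with iodide (-1) requires 1 complex ion per 1 iodide.

[Sn(en)(gly)(OH)2]I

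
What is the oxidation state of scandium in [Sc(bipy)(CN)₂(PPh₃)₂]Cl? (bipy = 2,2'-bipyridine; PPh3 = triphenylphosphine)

1 chloride outside the brackets (-1 each) → the complex ion is 1+.
Ligand charges: 1×bipy neutral; 2×PPh3 neutral; 2×CN = -2; sum -2.
Sc + (-2) = 1+ ⇒ Sc is +3.

+3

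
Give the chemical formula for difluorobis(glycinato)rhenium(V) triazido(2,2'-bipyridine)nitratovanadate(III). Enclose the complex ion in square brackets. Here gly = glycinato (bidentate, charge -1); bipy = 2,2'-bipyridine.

[ReF2(gly)2][V(bipy)(N3)3(NO3)]

Cation [Re…]: ligand charges -4, Re(V) ⇒ ion charge 1+.
Anion [V…]: ligand charges -4, V(III) ⇒ ion charge 1−.
One 1+ cation balances one 1− anion.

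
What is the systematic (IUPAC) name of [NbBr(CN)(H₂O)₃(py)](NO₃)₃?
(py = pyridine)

triaquabromocyano(pyridine)niobium(V) nitrate

The 3 nitrate counter-ions carry a total charge of -3, so each complex ion is 3+.
Ligand charges: 3×aqua (neutral), 1×pyridine (neutral), 1×cyano (-1 each), 1×bromo (-1 each); total -2. So Nb + (-2) = 3+, giving Nb = +5.
Ligands are named alphabetically: aqua before bromo before cyano before pyridine.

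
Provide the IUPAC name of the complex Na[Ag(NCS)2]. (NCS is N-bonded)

sodium diisothiocyanatoargentate(I)

The 1 sodium counter-ion carries a total charge of +1, so each complex ion is 1−.
Ligand charges: 2×isothiocyanato (-1 each); total -2. So Ag + (-2) = 1−, giving Ag = +1.
The complex ion is anionic, so silver takes the -ate form argentate(I).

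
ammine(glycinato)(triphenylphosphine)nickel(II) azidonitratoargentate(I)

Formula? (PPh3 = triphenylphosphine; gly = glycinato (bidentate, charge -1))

Cation [Ni…]: ligand charges -1, Ni(II) ⇒ ion charge 1+.
Anion [Ag…]: ligand charges -2, Ag(I) ⇒ ion charge 1−.
One 1+ cation balances one 1− anion.

[Ni(gly)(NH3)(PPh3)][Ag(N3)(NO3)]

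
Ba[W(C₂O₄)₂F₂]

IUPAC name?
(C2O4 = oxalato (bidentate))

The 1 barium counter-ion carries a total charge of +2, so each complex ion is 2−.
Ligand charges: 2×oxalato (-2 each), 2×fluoro (-1 each); total -6. So W + (-6) = 2−, giving W = +4.
The complex ion is anionic, so tungsten takes the -ate form tungstate(IV).

barium difluorodioxalatotungstate(IV)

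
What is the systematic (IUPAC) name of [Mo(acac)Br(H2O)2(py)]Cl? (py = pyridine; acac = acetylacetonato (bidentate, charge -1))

The 1 chloride counter-ion carries a total charge of -1, so each complex ion is 1+.
Ligand charges: 2×aqua (neutral), 1×bromo (-1 each), 1×pyridine (neutral), 1×acetylacetonato (-1 each); total -2. So Mo + (-2) = 1+, giving Mo = +3.
Ligands are named alphabetically: acetylacetonato before aqua before bromo before pyridine.

(acetylacetonato)diaquabromo(pyridine)molybdenum(III) chloride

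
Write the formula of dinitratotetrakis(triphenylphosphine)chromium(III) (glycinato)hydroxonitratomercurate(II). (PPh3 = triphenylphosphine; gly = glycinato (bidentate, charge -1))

Cation [Cr…]: ligand charges -2, Cr(III) ⇒ ion charge 1+.
Anion [Hg…]: ligand charges -3, Hg(II) ⇒ ion charge 1−.

[Cr(NO3)2(PPh3)4][Hg(gly)(NO3)(OH)]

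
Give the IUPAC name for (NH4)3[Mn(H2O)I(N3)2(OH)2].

The 3 ammonium counter-ions carry a total charge of +3, so each complex ion is 3−.
Ligand charges: 1×aqua (neutral), 2×hydroxo (-1 each), 1×iodo (-1 each), 2×azido (-1 each); total -5. So Mn + (-5) = 3−, giving Mn = +2.
The complex ion is anionic, so manganese takes the -ate form manganate(II).

ammonium aquadiazidodihydroxoiodomanganate(II)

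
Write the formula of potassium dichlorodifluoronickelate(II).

K2[NiCl2F2]

Ligands: 2 fluoro (F, -1), 2 chloro (Cl, -1). Ligand charge sum = -4.
Charge balance with potassium (+1) requires 1 complex ion per 2 potassium.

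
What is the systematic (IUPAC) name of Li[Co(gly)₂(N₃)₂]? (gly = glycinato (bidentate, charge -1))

lithium diazidobis(glycinato)cobaltate(III)

The 1 lithium counter-ion carries a total charge of +1, so each complex ion is 1−.
Ligand charges: 2×azido (-1 each), 2×glycinato (-1 each); total -4. So Co + (-4) = 1−, giving Co = +3.
The complex ion is anionic, so cobalt takes the -ate form cobaltate(III).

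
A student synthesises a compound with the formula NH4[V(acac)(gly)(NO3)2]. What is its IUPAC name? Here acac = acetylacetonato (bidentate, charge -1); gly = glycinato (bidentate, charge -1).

ammonium (acetylacetonato)(glycinato)dinitratovanadate(III)

The 1 ammonium counter-ion carries a total charge of +1, so each complex ion is 1−.
Ligand charges: 1×acetylacetonato (-1 each), 2×nitrato (-1 each), 1×glycinato (-1 each); total -4. So V + (-4) = 1−, giving V = +3.
The complex ion is anionic, so vanadium takes the -ate form vanadate(III).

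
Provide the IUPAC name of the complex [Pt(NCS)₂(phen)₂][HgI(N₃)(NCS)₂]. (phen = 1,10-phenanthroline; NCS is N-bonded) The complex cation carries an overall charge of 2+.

The complex cation is given as 2+; its ligand charges sum to -2, so Pt = +4.
A 1:1 salt means the anion carries the equal and opposite charge, 2−.
Anion: ligand charges sum to -4; for the ion to be 2−, Hg = +2.

diisothiocyanatobis(1,10-phenanthroline)platinum(IV) azidoiododiisothiocyanatomercurate(II)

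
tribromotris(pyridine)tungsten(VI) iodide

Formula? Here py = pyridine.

[WBr3(py)3]I3

Ligands: 3 pyridine (py, neutral), 3 bromo (Br, -1). Ligand charge sum = -3.
With W in oxidation state +6, the complex ion is [W...]^3+.
Charge balance with iodide (-1) requires 1 complex ion per 3 iodide.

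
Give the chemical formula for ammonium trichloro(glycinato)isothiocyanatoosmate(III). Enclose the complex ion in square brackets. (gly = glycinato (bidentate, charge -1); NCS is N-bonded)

Ligands: 3 chloro (Cl, -1), 1 glycinato (gly, -1), 1 isothiocyanato (NCS, -1). Ligand charge sum = -5.
With Os in oxidation state +3, the complex ion is [Os...]^2−.
Charge balance with ammonium (+1) requires 1 complex ion per 2 ammonium.

(NH4)2[OsCl3(gly)(NCS)]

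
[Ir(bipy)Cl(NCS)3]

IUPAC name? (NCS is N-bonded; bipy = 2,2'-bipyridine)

There is no counter-ion, so the complex is neutral overall.
Ligand charges: 3×isothiocyanato (-1 each), 1×chloro (-1 each), 1×2,2'-bipyridine (neutral); total -4. So Ir + (-4) = 0, giving Ir = +4.
Ligands are named alphabetically: bipyridine before chloro before isothiocyanato.

(2,2'-bipyridine)chlorotriisothiocyanatoiridium(IV)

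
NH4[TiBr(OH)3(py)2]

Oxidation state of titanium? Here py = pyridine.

1 ammonium outside the brackets (+1 each) → the complex ion is 1−.
Ligand charges: 2×py neutral; 3×OH = -3; 1×Br = -1; sum -4.
Ti + (-4) = 1− ⇒ Ti is +3.

+3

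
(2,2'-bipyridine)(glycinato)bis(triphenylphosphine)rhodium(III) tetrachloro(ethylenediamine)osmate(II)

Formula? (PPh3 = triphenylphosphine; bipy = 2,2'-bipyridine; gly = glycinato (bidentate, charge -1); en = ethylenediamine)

Cation [Rh…]: ligand charges -1, Rh(III) ⇒ ion charge 2+.
Anion [Os…]: ligand charges -4, Os(II) ⇒ ion charge 2−.
One 2+ cation balances one 2− anion.

[Rh(bipy)(gly)(PPh3)2][OsCl4(en)]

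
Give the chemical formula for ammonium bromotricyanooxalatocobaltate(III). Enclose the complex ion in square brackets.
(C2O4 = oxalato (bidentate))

(NH4)3[CoBr(C2O4)(CN)3]

Ligands: 1 bromo (Br, -1), 3 cyano (CN, -1), 1 oxalato (C2O4, -2). Ligand charge sum = -6.
With Co in oxidation state +3, the complex ion is [Co...]^3−.
Charge balance with ammonium (+1) requires 1 complex ion per 3 ammonium.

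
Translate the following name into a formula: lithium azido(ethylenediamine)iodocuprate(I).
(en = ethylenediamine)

Ligands: 1 ethylenediamine (en, neutral), 1 iodo (I, -1), 1 azido (N3, -1). Ligand charge sum = -2.
With Cu in oxidation state +1, the complex ion is [Cu...]^1−.
Charge balance with lithium (+1) requires 1 complex ion per 1 lithium.

Li[Cu(en)I(N3)]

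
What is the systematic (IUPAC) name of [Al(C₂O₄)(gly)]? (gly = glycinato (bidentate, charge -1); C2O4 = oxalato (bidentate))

(glycinato)oxalatoaluminium(III)

There is no counter-ion, so the complex is neutral overall.
Ligand charges: 1×glycinato (-1 each), 1×oxalato (-2 each); total -3. So Al + (-3) = 0, giving Al = +3.
Ligands are named alphabetically: glycinato before oxalato.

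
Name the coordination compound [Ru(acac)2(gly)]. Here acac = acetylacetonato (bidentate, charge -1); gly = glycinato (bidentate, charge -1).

There is no counter-ion, so the complex is neutral overall.
Ligand charges: 2×acetylacetonato (-1 each), 1×glycinato (-1 each); total -3. So Ru + (-3) = 0, giving Ru = +3.
Ligands are named alphabetically: acetylacetonato before glycinato.

bis(acetylacetonato)(glycinato)ruthenium(III)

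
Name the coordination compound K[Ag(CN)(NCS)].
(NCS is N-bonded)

The 1 potassium counter-ion carries a total charge of +1, so each complex ion is 1−.
Ligand charges: 1×isothiocyanato (-1 each), 1×cyano (-1 each); total -2. So Ag + (-2) = 1−, giving Ag = +1.
The complex ion is anionic, so silver takes the -ate form argentate(I).

potassium cyanoisothiocyanatoargentate(I)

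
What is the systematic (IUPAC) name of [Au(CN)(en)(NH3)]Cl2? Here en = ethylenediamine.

The 2 chloride counter-ions carry a total charge of -2, so each complex ion is 2+.
Ligand charges: 1×cyano (-1 each), 1×ethylenediamine (neutral), 1×ammine (neutral); total -1. So Au + (-1) = 2+, giving Au = +3.
Ligands are named alphabetically: ammine before cyano before ethylenediamine.

amminecyano(ethylenediamine)gold(III) chloride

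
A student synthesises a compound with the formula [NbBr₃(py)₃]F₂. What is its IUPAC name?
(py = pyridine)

The 2 fluoride counter-ions carry a total charge of -2, so each complex ion is 2+.
Ligand charges: 3×bromo (-1 each), 3×pyridine (neutral); total -3. So Nb + (-3) = 2+, giving Nb = +5.
Ligands are named alphabetically: bromo before pyridine.

tribromotris(pyridine)niobium(V) fluoride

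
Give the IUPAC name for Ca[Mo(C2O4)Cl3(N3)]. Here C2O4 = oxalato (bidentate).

calcium azidotrichlorooxalatomolybdate(IV)

The 1 calcium counter-ion carries a total charge of +2, so each complex ion is 2−.
Ligand charges: 1×oxalato (-2 each), 3×chloro (-1 each), 1×azido (-1 each); total -6. So Mo + (-6) = 2−, giving Mo = +4.
Ligands are named alphabetically: azido before chloro before oxalato.
The complex ion is anionic, so molybdenum takes the -ate form molybdate(IV).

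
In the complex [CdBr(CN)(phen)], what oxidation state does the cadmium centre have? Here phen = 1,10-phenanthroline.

+2

No counter-ion: the bracketed complex is neutral.
Ligand charges: 1×Br = -1; 1×phen neutral; 1×CN = -1; sum -2.
Cd + (-2) = 0 ⇒ Cd is +2.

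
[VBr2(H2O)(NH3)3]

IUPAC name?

There is no counter-ion, so the complex is neutral overall.
Ligand charges: 3×ammine (neutral), 1×aqua (neutral), 2×bromo (-1 each); total -2. So V + (-2) = 0, giving V = +2.
Ligands are named alphabetically: ammine before aqua before bromo.

triammineaquadibromovanadium(II)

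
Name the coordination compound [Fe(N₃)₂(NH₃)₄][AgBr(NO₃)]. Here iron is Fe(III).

Both ions are complex: the cation is named first with the plain metal name, the anion second with the -ate form; each ion's ligands are alphabetised independently.
Fe is given as +3; the cation's ligand charges sum to -2, so the complex cation is 1+.
A 1:1 salt means the anion carries the equal and opposite charge, 1−.
Anion: ligand charges sum to -2; for the ion to be 1−, Ag = +1.

tetraamminediazidoiron(III) bromonitratoargentate(I)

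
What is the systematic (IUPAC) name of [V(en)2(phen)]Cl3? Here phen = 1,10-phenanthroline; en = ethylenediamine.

The 3 chloride counter-ions carry a total charge of -3, so each complex ion is 3+.
Ligand charges: 1×1,10-phenanthroline (neutral), 2×ethylenediamine (neutral); total 0. So V + (0) = 3+, giving V = +3.
Ligands are named alphabetically: ethylenediamine before phenanthroline.

bis(ethylenediamine)(1,10-phenanthroline)vanadium(III) chloride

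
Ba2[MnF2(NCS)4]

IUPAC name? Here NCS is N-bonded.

barium difluorotetraisothiocyanatomanganate(II)

The 2 barium counter-ions carry a total charge of +4, so each complex ion is 4−.
Ligand charges: 4×isothiocyanato (-1 each), 2×fluoro (-1 each); total -6. So Mn + (-6) = 4−, giving Mn = +2.
The complex ion is anionic, so manganese takes the -ate form manganate(II).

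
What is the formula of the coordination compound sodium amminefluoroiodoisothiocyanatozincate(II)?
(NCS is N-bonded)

Ligands: 1 fluoro (F, -1), 1 ammine (NH3, neutral), 1 iodo (I, -1), 1 isothiocyanato (NCS, -1). Ligand charge sum = -3.
Charge balance with sodium (+1) requires 1 complex ion per 1 sodium.

Na[ZnFI(NCS)(NH3)]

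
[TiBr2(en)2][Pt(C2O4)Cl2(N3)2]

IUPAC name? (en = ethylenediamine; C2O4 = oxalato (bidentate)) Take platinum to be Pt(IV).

Both ions are complex: the cation is named first with the plain metal name, the anion second with the -ate form; each ion's ligands are alphabetised independently.
Pt is given as +4; the anion's ligand charges sum to -6, so the complex anion is 2−.
A 1:1 salt means the cation carries the equal and opposite charge, 2+.
Cation: ligand charges sum to -2; for the ion to be 2+, Ti = +4.

dibromobis(ethylenediamine)titanium(IV) diazidodichlorooxalatoplatinate(IV)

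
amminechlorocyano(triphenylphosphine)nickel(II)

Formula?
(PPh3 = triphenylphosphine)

Ligands: 1 chloro (Cl, -1), 1 triphenylphosphine (PPh3, neutral), 1 ammine (NH3, neutral), 1 cyano (CN, -1). Ligand charge sum = -2.
With Ni in oxidation state +2, the complex ion is [Ni...].

[NiCl(CN)(NH3)(PPh3)]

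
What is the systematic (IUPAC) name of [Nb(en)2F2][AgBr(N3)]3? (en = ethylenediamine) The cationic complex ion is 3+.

bis(ethylenediamine)difluoroniobium(V) azidobromoargentate(I)

Both ions are complex: the cation is named first with the plain metal name, the anion second with the -ate form; each ion's ligands are alphabetised independently.
The complex cation is given as 3+; its ligand charges sum to -2, so Nb = +5.
With 3 anions per cation, each anion must be 3/3 = 1−.
Anion: ligand charges sum to -2; for the ion to be 1−, Ag = +1.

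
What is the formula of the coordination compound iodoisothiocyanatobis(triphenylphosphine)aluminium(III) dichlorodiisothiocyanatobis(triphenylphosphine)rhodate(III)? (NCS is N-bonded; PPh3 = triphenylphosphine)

Cation [Al…]: ligand charges -2, Al(III) ⇒ ion charge 1+.
Anion [Rh…]: ligand charges -4, Rh(III) ⇒ ion charge 1−.
One 1+ cation balances one 1− anion.

[AlI(NCS)(PPh3)2][RhCl2(NCS)2(PPh3)2]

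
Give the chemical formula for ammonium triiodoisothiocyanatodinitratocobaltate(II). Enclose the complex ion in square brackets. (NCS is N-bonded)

Ligands: 2 nitrato (NO3, -1), 1 isothiocyanato (NCS, -1), 3 iodo (I, -1). Ligand charge sum = -6.
Charge balance with ammonium (+1) requires 1 complex ion per 4 ammonium.

(NH4)4[CoI3(NCS)(NO3)2]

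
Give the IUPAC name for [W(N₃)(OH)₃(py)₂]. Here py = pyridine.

azidotrihydroxobis(pyridine)tungsten(IV)

There is no counter-ion, so the complex is neutral overall.
Ligand charges: 1×azido (-1 each), 3×hydroxo (-1 each), 2×pyridine (neutral); total -4. So W + (-4) = 0, giving W = +4.
Ligands are named alphabetically: azido before hydroxo before pyridine.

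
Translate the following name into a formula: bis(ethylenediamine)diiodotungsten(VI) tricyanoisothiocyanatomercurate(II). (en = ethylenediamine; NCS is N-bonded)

[W(en)2I2][Hg(CN)3(NCS)]2

Cation [W…]: ligand charges -2, W(VI) ⇒ ion charge 4+.
Anion [Hg…]: ligand charges -4, Hg(II) ⇒ ion charge 2−.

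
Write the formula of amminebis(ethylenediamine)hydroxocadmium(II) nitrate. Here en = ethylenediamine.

[Cd(en)2(NH3)(OH)]NO3

Ligands: 1 hydroxo (OH, -1), 2 ethylenediamine (en, neutral), 1 ammine (NH3, neutral). Ligand charge sum = -1.
With Cd in oxidation state +2, the complex ion is [Cd...]^1+.
Charge balance with nitrate (-1) requires 1 complex ion per 1 nitrate.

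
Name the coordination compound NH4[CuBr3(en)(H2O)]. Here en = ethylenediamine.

The 1 ammonium counter-ion carries a total charge of +1, so each complex ion is 1−.
Ligand charges: 3×bromo (-1 each), 1×ethylenediamine (neutral), 1×aqua (neutral); total -3. So Cu + (-3) = 1−, giving Cu = +2.
Ligands are named alphabetically: aqua before bromo before ethylenediamine.
The complex ion is anionic, so copper takes the -ate form cuprate(II).

ammonium aquatribromo(ethylenediamine)cuprate(II)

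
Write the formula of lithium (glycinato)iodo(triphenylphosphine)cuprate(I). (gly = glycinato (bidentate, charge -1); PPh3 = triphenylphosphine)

Li[Cu(gly)I(PPh3)]

Ligands: 1 glycinato (gly, -1), 1 iodo (I, -1), 1 triphenylphosphine (PPh3, neutral). Ligand charge sum = -2.
Charge balance with lithium (+1) requires 1 complex ion per 1 lithium.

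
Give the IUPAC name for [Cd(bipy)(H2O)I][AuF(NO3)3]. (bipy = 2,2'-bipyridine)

Cadmium is always +2 in its complexes; the cation's ligand charges sum to -1, so the complex cation is 1+.
A 1:1 salt means the anion carries the equal and opposite charge, 1−.
Anion: ligand charges sum to -4; for the ion to be 1−, Au = +3.

aqua(2,2'-bipyridine)iodocadmium(II) fluorotrinitratoaurate(III)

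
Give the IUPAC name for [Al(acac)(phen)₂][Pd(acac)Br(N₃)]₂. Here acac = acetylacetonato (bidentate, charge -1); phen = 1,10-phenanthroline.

(acetylacetonato)bis(1,10-phenanthroline)aluminium(III) (acetylacetonato)azidobromopalladate(II)

Both ions are complex: the cation is named first with the plain metal name, the anion second with the -ate form; each ion's ligands are alphabetised independently.
Aluminium is always +3 in its complexes; the cation's ligand charges sum to -1, so the complex cation is 2+.
With 2 anions per cation, each anion must be 2/2 = 1−.
Anion: ligand charges sum to -3; for the ion to be 1−, Pd = +2.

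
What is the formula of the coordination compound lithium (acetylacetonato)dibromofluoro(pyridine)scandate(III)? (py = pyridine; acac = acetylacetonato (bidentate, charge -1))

Ligands: 2 bromo (Br, -1), 1 pyridine (py, neutral), 1 acetylacetonato (acac, -1), 1 fluoro (F, -1). Ligand charge sum = -4.
Charge balance with lithium (+1) requires 1 complex ion per 1 lithium.

Li[Sc(acac)Br2F(py)]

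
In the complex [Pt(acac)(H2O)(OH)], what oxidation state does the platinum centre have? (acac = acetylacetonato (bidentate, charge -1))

No counter-ion: the bracketed complex is neutral.
Ligand charges: 1×acac = -1; 1×H2O neutral; 1×OH = -1; sum -2.
Pt + (-2) = 0 ⇒ Pt is +2.

+2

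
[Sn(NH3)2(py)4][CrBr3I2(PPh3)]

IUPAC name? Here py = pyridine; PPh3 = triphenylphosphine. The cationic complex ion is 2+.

The complex cation is given as 2+; its ligand charges sum to 0, so Sn = +2.
A 1:1 salt means the anion carries the equal and opposite charge, 2−.
Anion: ligand charges sum to -5; for the ion to be 2−, Cr = +3.

diamminetetrakis(pyridine)tin(II) tribromodiiodo(triphenylphosphine)chromate(III)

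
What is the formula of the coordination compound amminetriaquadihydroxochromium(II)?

[Cr(H2O)3(NH3)(OH)2]

Ligands: 1 ammine (NH3, neutral), 2 hydroxo (OH, -1), 3 aqua (H2O, neutral). Ligand charge sum = -2.
With Cr in oxidation state +2, the complex ion is [Cr...].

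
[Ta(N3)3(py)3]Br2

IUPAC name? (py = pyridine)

triazidotris(pyridine)tantalum(V) bromide

The 2 bromide counter-ions carry a total charge of -2, so each complex ion is 2+.
Ligand charges: 3×azido (-1 each), 3×pyridine (neutral); total -3. So Ta + (-3) = 2+, giving Ta = +5.
Ligands are named alphabetically: azido before pyridine.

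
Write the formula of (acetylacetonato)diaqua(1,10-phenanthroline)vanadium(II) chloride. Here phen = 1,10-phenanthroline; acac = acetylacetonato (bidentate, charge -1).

[V(acac)(H2O)2(phen)]Cl

Ligands: 2 aqua (H2O, neutral), 1 1,10-phenanthroline (phen, neutral), 1 acetylacetonato (acac, -1). Ligand charge sum = -1.
Charge balance with chloride (-1) requires 1 complex ion per 1 chloride.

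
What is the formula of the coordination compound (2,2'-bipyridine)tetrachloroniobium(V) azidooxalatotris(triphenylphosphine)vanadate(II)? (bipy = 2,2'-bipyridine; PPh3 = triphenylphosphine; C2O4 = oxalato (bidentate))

Cation [Nb…]: ligand charges -4, Nb(V) ⇒ ion charge 1+.
Anion [V…]: ligand charges -3, V(II) ⇒ ion charge 1−.
One 1+ cation balances one 1− anion.

[Nb(bipy)Cl4][V(C2O4)(N3)(PPh3)3]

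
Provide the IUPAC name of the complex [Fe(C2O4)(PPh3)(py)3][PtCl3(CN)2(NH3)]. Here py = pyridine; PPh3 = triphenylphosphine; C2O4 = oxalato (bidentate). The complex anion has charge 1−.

oxalatotris(pyridine)(triphenylphosphine)iron(III) amminetrichlorodicyanoplatinate(IV)

The complex anion is given as 1−; its ligand charges sum to -5, so Pt = +4.
A 1:1 salt means the cation carries the equal and opposite charge, 1+.
Cation: ligand charges sum to -2; for the ion to be 1+, Fe = +3.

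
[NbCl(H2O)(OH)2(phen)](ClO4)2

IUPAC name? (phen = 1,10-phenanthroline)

aquachlorodihydroxo(1,10-phenanthroline)niobium(V) perchlorate

The 2 perchlorate counter-ions carry a total charge of -2, so each complex ion is 2+.
Ligand charges: 2×hydroxo (-1 each), 1×aqua (neutral), 1×1,10-phenanthroline (neutral), 1×chloro (-1 each); total -3. So Nb + (-3) = 2+, giving Nb = +5.
Ligands are named alphabetically: aqua before chloro before hydroxo before phenanthroline.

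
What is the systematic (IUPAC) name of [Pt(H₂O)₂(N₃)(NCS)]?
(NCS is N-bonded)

diaquaazidoisothiocyanatoplatinum(II)

There is no counter-ion, so the complex is neutral overall.
Ligand charges: 2×aqua (neutral), 1×isothiocyanato (-1 each), 1×azido (-1 each); total -2. So Pt + (-2) = 0, giving Pt = +2.
Ligands are named alphabetically: aqua before azido before isothiocyanato.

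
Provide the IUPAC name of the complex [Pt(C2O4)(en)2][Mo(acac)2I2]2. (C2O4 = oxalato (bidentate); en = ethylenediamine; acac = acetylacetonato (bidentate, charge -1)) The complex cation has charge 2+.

Both ions are complex: the cation is named first with the plain metal name, the anion second with the -ate form; each ion's ligands are alphabetised independently.
The complex cation is given as 2+; its ligand charges sum to -2, so Pt = +4.
With 2 anions per cation, each anion must be 2/2 = 1−.
Anion: ligand charges sum to -4; for the ion to be 1−, Mo = +3.

bis(ethylenediamine)oxalatoplatinum(IV) bis(acetylacetonato)diiodomolybdate(III)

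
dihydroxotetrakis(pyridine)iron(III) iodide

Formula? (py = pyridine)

[Fe(OH)2(py)4]I

Ligands: 4 pyridine (py, neutral), 2 hydroxo (OH, -1). Ligand charge sum = -2.
Charge balance with iodide (-1) requires 1 complex ion per 1 iodide.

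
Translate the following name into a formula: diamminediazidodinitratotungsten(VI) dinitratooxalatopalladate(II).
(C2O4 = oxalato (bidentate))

Cation [W…]: ligand charges -4, W(VI) ⇒ ion charge 2+.
Anion [Pd…]: ligand charges -4, Pd(II) ⇒ ion charge 2−.
One 2+ cation balances one 2− anion.

[W(N3)2(NH3)2(NO3)2][Pd(C2O4)(NO3)2]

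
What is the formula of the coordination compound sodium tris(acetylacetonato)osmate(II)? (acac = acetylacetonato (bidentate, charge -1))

Na[Os(acac)3]

Ligands: 3 acetylacetonato (acac, -1). Ligand charge sum = -3.
Charge balance with sodium (+1) requires 1 complex ion per 1 sodium.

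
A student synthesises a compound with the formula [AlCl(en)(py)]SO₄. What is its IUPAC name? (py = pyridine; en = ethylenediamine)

chloro(ethylenediamine)(pyridine)aluminium(III) sulfate

The 1 sulfate counter-ion carries a total charge of -2, so each complex ion is 2+.
Ligand charges: 1×pyridine (neutral), 1×chloro (-1 each), 1×ethylenediamine (neutral); total -1. So Al + (-1) = 2+, giving Al = +3.
Ligands are named alphabetically: chloro before ethylenediamine before pyridine.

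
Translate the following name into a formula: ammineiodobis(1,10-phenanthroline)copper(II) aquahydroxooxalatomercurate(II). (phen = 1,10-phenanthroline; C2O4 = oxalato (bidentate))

Cation [Cu…]: ligand charges -1, Cu(II) ⇒ ion charge 1+.
Anion [Hg…]: ligand charges -3, Hg(II) ⇒ ion charge 1−.
One 1+ cation balances one 1− anion.

[CuI(NH3)(phen)2][Hg(C2O4)(H2O)(OH)]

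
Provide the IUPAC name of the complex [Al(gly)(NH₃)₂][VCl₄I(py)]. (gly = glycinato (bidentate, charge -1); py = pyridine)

Aluminium is always +3 in its complexes; the cation's ligand charges sum to -1, so the complex cation is 2+.
A 1:1 salt means the anion carries the equal and opposite charge, 2−.
Anion: ligand charges sum to -5; for the ion to be 2−, V = +3.

diammine(glycinato)aluminium(III) tetrachloroiodo(pyridine)vanadate(III)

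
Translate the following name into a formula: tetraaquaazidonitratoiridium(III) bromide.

Ligands: 4 aqua (H2O, neutral), 1 nitrato (NO3, -1), 1 azido (N3, -1). Ligand charge sum = -2.
With Ir in oxidation state +3, the complex ion is [Ir...]^1+.
Charge balance with bromide (-1) requires 1 complex ion per 1 bromide.

[Ir(H2O)4(N3)(NO3)]Br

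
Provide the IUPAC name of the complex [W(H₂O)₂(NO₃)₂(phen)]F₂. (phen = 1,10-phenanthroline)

The 2 fluoride counter-ions carry a total charge of -2, so each complex ion is 2+.
Ligand charges: 1×1,10-phenanthroline (neutral), 2×nitrato (-1 each), 2×aqua (neutral); total -2. So W + (-2) = 2+, giving W = +4.
Ligands are named alphabetically: aqua before nitrato before phenanthroline.

diaquadinitrato(1,10-phenanthroline)tungsten(IV) fluoride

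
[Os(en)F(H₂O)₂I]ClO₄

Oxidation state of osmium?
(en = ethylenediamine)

+3

1 perchlorate outside the brackets (-1 each) → the complex ion is 1+.
Ligand charges: 1×I = -1; 2×H2O neutral; 1×F = -1; 1×en neutral; sum -2.
Os + (-2) = 1+ ⇒ Os is +3.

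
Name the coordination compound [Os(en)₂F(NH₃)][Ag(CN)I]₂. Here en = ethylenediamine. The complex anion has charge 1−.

amminebis(ethylenediamine)fluoroosmium(III) cyanoiodoargentate(I)

The complex anion is given as 1−; its ligand charges sum to -2, so Ag = +1.
With 2 anions per cation, the cation must be 2×1 = 2+.
Cation: ligand charges sum to -1; for the ion to be 2+, Os = +3.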